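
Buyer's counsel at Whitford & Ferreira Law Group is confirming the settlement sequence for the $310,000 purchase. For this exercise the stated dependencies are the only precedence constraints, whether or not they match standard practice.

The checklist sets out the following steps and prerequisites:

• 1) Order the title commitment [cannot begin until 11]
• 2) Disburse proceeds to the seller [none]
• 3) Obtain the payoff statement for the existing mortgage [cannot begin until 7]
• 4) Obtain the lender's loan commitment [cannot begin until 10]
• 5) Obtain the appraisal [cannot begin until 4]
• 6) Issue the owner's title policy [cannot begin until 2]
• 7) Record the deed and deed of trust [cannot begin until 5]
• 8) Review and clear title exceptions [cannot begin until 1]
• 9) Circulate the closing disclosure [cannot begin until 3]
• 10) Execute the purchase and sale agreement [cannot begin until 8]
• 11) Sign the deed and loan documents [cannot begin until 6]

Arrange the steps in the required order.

2 is the only step with nothing outstanding, so it goes first.
Next only 6 has its prerequisites met → 6.
Next only 11 has its prerequisites met → 11.
Next only 1 has its prerequisites met → 1.
That leaves 8 as the only ready step → 8.
10 is the only step now ready → 10.
4 needed 10, now all done → 4.
5 is the only step now ready → 5.
7 needed 5, now all done → 7.
3 is the only step now ready → 3.
9 needed 3, now all done → 9.

2 6 11 1 8 10 4 5 7 3 9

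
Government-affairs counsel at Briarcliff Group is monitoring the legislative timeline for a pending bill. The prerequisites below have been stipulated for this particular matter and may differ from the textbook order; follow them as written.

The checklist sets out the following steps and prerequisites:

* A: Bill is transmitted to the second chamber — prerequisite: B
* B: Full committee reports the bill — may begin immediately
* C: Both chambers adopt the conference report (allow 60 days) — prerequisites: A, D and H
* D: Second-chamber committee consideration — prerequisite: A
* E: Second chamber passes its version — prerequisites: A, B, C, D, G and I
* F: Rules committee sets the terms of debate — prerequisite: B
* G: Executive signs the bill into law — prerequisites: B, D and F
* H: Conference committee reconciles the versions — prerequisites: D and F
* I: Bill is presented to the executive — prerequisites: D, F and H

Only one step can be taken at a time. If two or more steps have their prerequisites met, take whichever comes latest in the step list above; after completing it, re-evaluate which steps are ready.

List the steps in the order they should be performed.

B F A D H I G C E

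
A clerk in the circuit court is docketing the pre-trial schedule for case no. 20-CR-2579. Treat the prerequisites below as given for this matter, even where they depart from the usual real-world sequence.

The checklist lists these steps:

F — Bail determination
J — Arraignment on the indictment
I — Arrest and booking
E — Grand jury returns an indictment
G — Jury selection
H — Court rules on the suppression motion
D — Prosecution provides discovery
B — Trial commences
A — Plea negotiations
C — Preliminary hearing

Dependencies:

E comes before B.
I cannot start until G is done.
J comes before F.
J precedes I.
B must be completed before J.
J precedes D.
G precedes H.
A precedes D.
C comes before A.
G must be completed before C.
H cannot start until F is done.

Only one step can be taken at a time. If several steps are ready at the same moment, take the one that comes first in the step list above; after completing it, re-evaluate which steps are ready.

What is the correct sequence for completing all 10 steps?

E G B J F I H C A D

E and G have no prerequisites; E is listed earlier, so E is first.
B now also ready, so the ready set is {G, B}; G is listed earlier → G.
B and C are both available; B is listed earlier → B.
Ready: J and C. J is listed earlier → J.
Ready: F, I and C. F is listed earlier → F.
Ready: I, H and C. I is listed earlier → I.
Ready: H and C. H is listed earlier → H.
C needed G, now all done → C.
A is the only step now ready → A.
D is the only step now ready → D.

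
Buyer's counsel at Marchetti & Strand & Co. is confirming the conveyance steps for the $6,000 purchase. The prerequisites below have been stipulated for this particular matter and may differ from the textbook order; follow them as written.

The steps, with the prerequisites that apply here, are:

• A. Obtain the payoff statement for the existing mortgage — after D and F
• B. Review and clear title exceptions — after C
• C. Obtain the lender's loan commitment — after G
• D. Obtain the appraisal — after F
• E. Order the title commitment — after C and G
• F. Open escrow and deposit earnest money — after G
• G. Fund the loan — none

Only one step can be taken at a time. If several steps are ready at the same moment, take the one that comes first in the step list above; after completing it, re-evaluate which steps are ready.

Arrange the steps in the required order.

G, C, B, E, F, D, A

G is the only step with nothing outstanding, so it goes first.
C and F are both available; C is listed earlier → C.
B and E now also ready, so the ready set is {B, E, F}; B is listed earlier → B.
E and F are both available; E is listed earlier → E.
Next only F has its prerequisites met → F.
Next only D has its prerequisites met → D.
That leaves A as the only ready step → A.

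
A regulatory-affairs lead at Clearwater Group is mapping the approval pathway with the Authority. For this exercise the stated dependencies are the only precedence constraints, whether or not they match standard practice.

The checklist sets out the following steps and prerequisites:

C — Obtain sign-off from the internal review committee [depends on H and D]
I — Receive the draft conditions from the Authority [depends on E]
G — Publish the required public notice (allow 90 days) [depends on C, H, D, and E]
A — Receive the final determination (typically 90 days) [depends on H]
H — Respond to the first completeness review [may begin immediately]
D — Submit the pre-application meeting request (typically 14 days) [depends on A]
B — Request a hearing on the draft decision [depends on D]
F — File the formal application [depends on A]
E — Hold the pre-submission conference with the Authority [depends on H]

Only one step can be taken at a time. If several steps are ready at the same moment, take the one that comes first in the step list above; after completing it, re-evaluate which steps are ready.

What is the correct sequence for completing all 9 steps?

Only H has no prerequisites, so it is first.
Ready: A and E. A is listed earlier → A.
Ready: D, F and E. D is listed earlier → D.
Now C, B, F and E have their prerequisites met. C is listed earlier, so C next.
B, F and E are all available; B is listed earlier → B.
Now F and E have their prerequisites met. F is listed earlier, so F next.
Next only E has its prerequisites met → E.
Ready: I and G. I is listed earlier → I.
G needed C, H, D and E, now all done → G.

H, A, D, C, B, F, E, I, G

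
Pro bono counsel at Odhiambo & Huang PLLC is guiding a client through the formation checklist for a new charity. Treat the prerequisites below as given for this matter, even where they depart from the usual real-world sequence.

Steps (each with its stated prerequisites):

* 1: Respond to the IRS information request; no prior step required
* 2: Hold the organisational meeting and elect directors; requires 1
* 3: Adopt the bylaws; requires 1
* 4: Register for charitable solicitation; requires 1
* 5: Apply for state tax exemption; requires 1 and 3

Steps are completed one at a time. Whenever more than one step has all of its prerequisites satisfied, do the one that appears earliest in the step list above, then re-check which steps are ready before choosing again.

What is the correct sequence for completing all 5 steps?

1, 2, 3, 4, 5

1 is the only step with nothing outstanding, so it goes first.
Ready: 2, 3 and 4. 2 is listed earlier → 2.
Ready: 3 and 4. 3 is listed earlier → 3.
Now 4 and 5 have their prerequisites met. 4 is listed earlier, so 4 next.
That leaves 5 as the only ready step → 5.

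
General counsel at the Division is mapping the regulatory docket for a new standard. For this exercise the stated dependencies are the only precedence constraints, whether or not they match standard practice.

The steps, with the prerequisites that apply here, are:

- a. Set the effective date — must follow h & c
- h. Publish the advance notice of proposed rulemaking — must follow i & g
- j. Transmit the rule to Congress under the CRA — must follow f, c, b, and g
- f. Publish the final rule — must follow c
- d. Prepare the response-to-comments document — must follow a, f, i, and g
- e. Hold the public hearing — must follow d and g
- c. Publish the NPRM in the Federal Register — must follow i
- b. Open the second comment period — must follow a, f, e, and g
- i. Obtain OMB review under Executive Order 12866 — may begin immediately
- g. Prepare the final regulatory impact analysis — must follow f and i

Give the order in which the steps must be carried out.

i, c, f, g, h, a, d, e, b, j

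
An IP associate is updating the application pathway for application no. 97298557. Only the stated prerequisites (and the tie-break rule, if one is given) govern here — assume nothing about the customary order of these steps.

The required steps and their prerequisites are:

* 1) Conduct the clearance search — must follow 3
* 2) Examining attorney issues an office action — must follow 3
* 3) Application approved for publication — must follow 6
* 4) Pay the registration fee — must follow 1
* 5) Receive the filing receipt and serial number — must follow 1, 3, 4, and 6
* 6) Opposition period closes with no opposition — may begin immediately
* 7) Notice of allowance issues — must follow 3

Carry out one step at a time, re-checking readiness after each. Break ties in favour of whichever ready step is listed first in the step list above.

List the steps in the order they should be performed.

6, 3, 1, 2, 4, 5, 7

6 is the only step with nothing outstanding, so it goes first.
Next only 3 has its prerequisites met → 3.
1, 2 and 7 are all available; 1 is listed earlier → 1.
Now 2, 4 and 7 have their prerequisites met. 2 is listed earlier, so 2 next.
Ready: 4 and 7. 4 is listed earlier → 4.
Ready: 5 and 7. 5 is listed earlier → 5.
That leaves 7 as the only ready step → 7.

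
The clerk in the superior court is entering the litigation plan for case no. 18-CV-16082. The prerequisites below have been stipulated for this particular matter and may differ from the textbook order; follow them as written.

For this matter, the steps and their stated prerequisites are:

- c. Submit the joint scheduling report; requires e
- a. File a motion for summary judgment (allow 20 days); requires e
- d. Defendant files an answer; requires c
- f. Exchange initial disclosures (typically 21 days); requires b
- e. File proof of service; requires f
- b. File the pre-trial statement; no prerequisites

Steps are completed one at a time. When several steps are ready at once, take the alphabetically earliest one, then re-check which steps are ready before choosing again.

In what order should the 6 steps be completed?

b, f, e, a, c, d

b is the only step with nothing outstanding, so it goes first.
f needed b, now all done → f.
e needed f, now all done → e.
Now a and c have their prerequisites met. a has the earlier label, so a next.
Next only c has its prerequisites met → c.
That leaves d as the only ready step → d.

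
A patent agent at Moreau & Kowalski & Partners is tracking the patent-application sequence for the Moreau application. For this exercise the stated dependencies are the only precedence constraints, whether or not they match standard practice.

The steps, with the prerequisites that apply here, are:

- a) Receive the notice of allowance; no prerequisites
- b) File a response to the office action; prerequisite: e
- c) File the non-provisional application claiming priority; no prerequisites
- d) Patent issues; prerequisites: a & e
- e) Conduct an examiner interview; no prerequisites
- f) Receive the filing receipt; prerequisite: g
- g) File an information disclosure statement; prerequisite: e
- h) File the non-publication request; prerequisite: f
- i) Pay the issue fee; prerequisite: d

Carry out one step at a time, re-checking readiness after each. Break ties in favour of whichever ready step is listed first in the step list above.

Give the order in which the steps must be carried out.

a c e b d g f h i

a, c and e have no prerequisites; a is listed earlier, so a is first.
Ready: c and e. c is listed earlier → c.
That leaves e as the only ready step → e.
Ready: b, d and g. b is listed earlier → b.
d and g are both available; d is listed earlier → d.
g and i are both available; g is listed earlier → g.
f now also ready, so the ready set is {f, i}; f is listed earlier → f.
h now also ready, so the ready set is {h, i}; h is listed earlier → h.
That leaves i as the only ready step → i.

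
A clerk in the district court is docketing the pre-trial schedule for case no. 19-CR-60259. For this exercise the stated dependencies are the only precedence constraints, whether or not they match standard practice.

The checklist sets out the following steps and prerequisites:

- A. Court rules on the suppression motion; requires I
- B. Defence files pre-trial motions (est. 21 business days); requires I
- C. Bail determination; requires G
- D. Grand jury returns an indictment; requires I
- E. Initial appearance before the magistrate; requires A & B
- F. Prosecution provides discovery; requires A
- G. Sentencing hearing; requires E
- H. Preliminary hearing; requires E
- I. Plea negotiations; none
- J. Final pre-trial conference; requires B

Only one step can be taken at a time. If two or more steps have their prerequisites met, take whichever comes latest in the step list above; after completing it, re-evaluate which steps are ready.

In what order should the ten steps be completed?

I is the only step with nothing outstanding, so it goes first.
Now D, B and A have their prerequisites met. D is listed later, so D next.
Now B and A have their prerequisites met. B is listed later, so B next.
J now also ready, so the ready set is {J, A}; J is listed later → J.
A needed I, now all done → A.
Ready: F and E. F is listed later → F.
Next only E has its prerequisites met → E.
Now H and G have their prerequisites met. H is listed later, so H next.
G needed E, now all done → G.
C needed G, now all done → C.

I → D → B → J → A → F → E → H → G → C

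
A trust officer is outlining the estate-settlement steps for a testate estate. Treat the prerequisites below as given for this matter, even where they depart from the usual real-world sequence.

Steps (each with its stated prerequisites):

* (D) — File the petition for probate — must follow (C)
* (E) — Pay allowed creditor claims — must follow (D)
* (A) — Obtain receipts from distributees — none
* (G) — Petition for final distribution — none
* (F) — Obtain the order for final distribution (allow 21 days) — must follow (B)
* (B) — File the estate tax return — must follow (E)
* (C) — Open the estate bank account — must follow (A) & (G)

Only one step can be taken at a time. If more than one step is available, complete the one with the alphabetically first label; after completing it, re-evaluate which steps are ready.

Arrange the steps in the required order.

(A), (G), (C), (D), (E), (B), (F)

(A) and (G) have no prerequisites; (A) has the earlier label, so (A) is first.
(G) is the only step now ready → (G).
That leaves (C) as the only ready step → (C).
(D) is the only step now ready → (D).
Next only (E) has its prerequisites met → (E).
(B) needed (E), now all done → (B).
(F) needed (B), now all done → (F).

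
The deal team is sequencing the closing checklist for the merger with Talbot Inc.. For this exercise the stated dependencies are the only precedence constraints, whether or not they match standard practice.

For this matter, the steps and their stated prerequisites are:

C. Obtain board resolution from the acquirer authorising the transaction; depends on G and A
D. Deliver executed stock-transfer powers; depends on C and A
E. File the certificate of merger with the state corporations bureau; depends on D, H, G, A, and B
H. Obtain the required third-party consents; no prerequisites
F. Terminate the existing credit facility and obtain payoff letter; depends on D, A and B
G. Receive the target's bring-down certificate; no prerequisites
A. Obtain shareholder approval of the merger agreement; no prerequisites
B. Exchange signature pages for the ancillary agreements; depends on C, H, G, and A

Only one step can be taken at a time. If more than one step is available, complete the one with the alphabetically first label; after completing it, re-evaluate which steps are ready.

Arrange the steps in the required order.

A, G and H have no prerequisites; A has the earlier label, so A is first.
Now G and H have their prerequisites met. G has the earlier label, so G next.
C now also ready, so the ready set is {C, H}; C has the earlier label → C.
Now D and H have their prerequisites met. D has the earlier label, so D next.
Next only H has its prerequisites met → H.
B is the only step now ready → B.
E and F are both available; E has the earlier label → E.
F is the only step now ready → F.

A, G, C, D, H, B, E, F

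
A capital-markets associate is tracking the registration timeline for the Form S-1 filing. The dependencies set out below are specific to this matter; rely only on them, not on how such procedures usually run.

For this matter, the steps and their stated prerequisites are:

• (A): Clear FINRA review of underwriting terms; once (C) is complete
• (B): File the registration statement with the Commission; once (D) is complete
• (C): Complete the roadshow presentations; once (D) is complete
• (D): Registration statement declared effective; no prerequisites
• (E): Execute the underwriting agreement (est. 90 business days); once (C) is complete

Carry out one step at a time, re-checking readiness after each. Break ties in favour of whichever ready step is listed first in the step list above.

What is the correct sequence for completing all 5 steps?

(D) → (B) → (C) → (A) → (E)

(D) is the only step with nothing outstanding, so it goes first.
Ready: (B) and (C). (B) is listed earlier → (B).
(C) is the only step now ready → (C).
(A) and (E) are both available; (A) is listed earlier → (A).
(E) is the only step now ready → (E).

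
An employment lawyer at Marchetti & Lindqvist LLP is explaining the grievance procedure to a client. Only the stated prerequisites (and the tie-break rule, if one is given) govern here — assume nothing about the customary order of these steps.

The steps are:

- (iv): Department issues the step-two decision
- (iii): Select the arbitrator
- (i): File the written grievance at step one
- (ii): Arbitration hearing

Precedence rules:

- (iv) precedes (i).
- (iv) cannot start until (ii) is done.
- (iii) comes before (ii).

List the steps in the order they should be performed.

(iii), (ii), (iv), (i)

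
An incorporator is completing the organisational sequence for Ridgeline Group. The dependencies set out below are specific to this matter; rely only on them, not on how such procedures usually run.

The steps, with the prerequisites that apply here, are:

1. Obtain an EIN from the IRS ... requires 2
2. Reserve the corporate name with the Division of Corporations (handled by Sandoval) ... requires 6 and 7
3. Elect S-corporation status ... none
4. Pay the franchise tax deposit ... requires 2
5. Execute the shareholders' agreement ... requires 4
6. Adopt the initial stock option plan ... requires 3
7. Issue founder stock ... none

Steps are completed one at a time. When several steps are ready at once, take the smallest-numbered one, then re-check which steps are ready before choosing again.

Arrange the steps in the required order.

3 6 7 2 1 4 5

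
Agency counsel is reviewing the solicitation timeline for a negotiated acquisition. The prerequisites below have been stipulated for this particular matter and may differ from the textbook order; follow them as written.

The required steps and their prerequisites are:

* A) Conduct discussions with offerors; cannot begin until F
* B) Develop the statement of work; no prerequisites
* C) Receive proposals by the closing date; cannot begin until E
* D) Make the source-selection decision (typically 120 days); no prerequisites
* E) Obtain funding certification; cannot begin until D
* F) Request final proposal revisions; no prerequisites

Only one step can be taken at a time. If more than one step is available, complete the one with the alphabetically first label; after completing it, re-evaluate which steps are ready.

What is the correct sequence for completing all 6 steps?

B, D, E, C, F, A

B, D and F have no prerequisites; B has the earlier label, so B is first.
Ready: D and F. D has the earlier label → D.
E now also ready, so the ready set is {E, F}; E has the earlier label → E.
C and F are both available; C has the earlier label → C.
Next only F has its prerequisites met → F.
Next only A has its prerequisites met → A.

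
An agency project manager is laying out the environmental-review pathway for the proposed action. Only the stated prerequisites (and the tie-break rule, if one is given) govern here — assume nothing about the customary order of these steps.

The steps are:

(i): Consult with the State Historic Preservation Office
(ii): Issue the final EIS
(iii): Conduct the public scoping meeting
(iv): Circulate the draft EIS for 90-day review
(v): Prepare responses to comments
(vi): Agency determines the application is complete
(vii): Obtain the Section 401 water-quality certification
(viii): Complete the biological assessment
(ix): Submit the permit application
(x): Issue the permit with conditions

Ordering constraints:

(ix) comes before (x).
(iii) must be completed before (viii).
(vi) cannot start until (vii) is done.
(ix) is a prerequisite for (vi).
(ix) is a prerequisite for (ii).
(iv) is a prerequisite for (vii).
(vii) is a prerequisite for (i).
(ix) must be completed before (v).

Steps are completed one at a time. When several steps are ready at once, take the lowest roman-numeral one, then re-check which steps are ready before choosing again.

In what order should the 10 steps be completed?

(iii) (iv) (vii) (i) (viii) (ix) (ii) (v) (vi) (x)

Nothing is required for (iii), (iv) and (ix). (iii) has the earlier label → (iii) first.
Ready: (iv), (viii) and (ix). (iv) has the earlier label → (iv).
Ready: (vii), (viii) and (ix). (vii) has the earlier label → (vii).
Ready: (i), (viii) and (ix). (i) has the earlier label → (i).
Ready: (viii) and (ix). (viii) has the earlier label → (viii).
Next only (ix) has its prerequisites met → (ix).
(ii), (v), (vi) and (x) are all available; (ii) has the earlier label → (ii).
Now (v), (vi) and (x) have their prerequisites met. (v) has the earlier label, so (v) next.
Ready: (vi) and (x). (vi) has the earlier label → (vi).
(x) is the only step now ready → (x).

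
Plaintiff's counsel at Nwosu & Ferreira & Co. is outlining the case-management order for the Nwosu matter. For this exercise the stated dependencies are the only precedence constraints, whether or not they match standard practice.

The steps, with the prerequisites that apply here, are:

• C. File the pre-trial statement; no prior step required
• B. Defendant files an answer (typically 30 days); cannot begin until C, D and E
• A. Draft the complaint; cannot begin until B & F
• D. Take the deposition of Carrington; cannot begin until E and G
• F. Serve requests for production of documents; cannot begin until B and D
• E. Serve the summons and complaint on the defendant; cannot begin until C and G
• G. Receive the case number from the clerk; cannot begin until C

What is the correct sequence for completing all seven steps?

Only C has no prerequisites, so it is first.
Next only G has its prerequisites met → G.
E needed C and G, now all done → E.
D needed E and G, now all done → D.
B needed C, D and E, now all done → B.
That leaves F as the only ready step → F.
A is the only step now ready → A.

C → G → E → D → B → F → A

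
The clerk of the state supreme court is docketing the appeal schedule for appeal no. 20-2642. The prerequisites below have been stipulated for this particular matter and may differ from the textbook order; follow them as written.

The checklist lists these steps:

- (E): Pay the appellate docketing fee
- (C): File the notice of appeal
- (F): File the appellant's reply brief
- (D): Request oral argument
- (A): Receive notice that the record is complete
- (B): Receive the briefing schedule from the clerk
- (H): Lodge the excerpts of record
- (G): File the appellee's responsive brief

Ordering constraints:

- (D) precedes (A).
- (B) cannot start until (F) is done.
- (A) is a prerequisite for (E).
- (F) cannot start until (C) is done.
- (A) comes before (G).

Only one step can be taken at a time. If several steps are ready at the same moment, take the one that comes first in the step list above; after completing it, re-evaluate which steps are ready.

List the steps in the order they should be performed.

(C), (D) and (H) have no prerequisites; (C) is listed earlier, so (C) is first.
Now (F), (D) and (H) have their prerequisites met. (F) is listed earlier, so (F) next.
Ready: (D), (B) and (H). (D) is listed earlier → (D).
(A), (B) and (H) are all available; (A) is listed earlier → (A).
(E) and (G) now also ready, so the ready set is {(E), (B), (H), (G)}; (E) is listed earlier → (E).
(B), (H) and (G) are all available; (B) is listed earlier → (B).
Now (H) and (G) have their prerequisites met. (H) is listed earlier, so (H) next.
(G) needed (A), now all done → (G).

(C) → (F) → (D) → (A) → (E) → (B) → (H) → (G)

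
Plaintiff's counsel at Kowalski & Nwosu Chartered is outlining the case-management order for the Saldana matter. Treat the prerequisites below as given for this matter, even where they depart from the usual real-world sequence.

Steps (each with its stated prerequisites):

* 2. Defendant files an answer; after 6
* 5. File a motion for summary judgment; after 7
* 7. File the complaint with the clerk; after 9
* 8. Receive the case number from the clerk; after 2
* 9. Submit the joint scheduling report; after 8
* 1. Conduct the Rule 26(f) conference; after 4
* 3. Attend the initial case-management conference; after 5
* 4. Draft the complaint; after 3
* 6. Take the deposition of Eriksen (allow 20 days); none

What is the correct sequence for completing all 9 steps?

6 2 8 9 7 5 3 4 1

6 has no prerequisites → 6 first.
That leaves 2 as the only ready step → 2.
That leaves 8 as the only ready step → 8.
Next only 9 has its prerequisites met → 9.
7 is the only step now ready → 7.
5 is the only step now ready → 5.
Next only 3 has its prerequisites met → 3.
4 is the only step now ready → 4.
That leaves 1 as the only ready step → 1.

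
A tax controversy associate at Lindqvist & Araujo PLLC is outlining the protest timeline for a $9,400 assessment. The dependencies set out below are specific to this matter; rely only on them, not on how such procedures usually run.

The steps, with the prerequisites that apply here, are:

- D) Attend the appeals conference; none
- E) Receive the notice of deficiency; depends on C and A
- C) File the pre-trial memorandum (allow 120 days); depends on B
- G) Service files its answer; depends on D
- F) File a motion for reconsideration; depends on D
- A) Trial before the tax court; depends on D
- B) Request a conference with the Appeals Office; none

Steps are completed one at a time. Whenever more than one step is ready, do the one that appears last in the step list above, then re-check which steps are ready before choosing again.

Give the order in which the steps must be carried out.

Nothing is required for B and D. B is listed later → B first.
C now also ready, so the ready set is {C, D}; C is listed later → C.
That leaves D as the only ready step → D.
A, F and G are all available; A is listed later → A.
E now also ready, so the ready set is {F, G, E}; F is listed later → F.
G and E are both available; G is listed later → G.
E needed A and C, now all done → E.

B C D A F G E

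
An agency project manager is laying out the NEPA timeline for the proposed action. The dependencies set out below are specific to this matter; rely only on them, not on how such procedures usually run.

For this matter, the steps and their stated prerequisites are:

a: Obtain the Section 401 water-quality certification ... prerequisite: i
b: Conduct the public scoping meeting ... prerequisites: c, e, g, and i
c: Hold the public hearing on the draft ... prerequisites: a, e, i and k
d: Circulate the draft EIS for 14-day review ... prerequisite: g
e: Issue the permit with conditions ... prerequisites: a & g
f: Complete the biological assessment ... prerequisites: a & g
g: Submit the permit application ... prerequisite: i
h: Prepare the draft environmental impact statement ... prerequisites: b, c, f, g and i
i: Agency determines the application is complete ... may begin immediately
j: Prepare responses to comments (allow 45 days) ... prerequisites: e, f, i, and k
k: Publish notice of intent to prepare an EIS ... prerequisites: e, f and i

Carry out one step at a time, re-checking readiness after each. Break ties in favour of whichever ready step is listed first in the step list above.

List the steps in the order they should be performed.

i, a, g, d, e, f, k, c, b, h, j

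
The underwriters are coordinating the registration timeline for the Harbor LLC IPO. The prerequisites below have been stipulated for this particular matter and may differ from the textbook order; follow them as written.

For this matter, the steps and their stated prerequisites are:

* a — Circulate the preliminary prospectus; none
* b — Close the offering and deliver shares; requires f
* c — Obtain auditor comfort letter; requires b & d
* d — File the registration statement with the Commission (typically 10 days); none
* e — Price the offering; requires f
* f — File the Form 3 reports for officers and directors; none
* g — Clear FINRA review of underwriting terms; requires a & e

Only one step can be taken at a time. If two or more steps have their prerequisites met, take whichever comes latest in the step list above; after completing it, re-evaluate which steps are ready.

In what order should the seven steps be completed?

f, d and a have no prerequisites; f is listed later, so f is first.
e, d, b and a are all available; e is listed later → e.
d, b and a are all available; d is listed later → d.
Ready: b and a. b is listed later → b.
c now also ready, so the ready set is {c, a}; c is listed later → c.
That leaves a as the only ready step → a.
g needed e and a, now all done → g.

f → e → d → b → c → a → g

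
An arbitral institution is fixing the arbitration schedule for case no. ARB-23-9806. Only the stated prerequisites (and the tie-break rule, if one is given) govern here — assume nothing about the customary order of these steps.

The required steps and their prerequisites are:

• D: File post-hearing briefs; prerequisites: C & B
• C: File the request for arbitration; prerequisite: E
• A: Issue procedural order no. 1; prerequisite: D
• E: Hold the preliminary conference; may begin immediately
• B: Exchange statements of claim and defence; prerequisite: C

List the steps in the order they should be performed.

E C B D A

Only E has no prerequisites, so it is first.
That leaves C as the only ready step → C.
B is the only step now ready → B.
That leaves D as the only ready step → D.
A is the only step now ready → A.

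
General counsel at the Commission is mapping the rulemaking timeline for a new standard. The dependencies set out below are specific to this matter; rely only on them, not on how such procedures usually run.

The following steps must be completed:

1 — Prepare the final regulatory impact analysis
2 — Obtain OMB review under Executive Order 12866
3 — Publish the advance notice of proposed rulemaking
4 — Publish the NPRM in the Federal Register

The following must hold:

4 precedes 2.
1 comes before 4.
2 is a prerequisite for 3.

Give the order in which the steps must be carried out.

1, 4, 2, 3

1 has no prerequisites → 1 first.
4 needed 1, now all done → 4.
2 needed 4, now all done → 2.
3 is the only step now ready → 3.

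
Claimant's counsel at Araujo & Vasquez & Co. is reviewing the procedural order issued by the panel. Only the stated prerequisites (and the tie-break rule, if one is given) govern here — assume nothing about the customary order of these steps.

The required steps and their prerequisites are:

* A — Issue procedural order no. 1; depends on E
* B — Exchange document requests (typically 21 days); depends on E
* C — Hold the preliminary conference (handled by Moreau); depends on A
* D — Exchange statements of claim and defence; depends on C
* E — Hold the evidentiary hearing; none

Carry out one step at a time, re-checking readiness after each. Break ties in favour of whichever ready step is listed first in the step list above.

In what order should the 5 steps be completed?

Only E has no prerequisites, so it is first.
Ready: A and B. A is listed earlier → A.
Ready: B and C. B is listed earlier → B.
That leaves C as the only ready step → C.
That leaves D as the only ready step → D.

E, A, B, C, D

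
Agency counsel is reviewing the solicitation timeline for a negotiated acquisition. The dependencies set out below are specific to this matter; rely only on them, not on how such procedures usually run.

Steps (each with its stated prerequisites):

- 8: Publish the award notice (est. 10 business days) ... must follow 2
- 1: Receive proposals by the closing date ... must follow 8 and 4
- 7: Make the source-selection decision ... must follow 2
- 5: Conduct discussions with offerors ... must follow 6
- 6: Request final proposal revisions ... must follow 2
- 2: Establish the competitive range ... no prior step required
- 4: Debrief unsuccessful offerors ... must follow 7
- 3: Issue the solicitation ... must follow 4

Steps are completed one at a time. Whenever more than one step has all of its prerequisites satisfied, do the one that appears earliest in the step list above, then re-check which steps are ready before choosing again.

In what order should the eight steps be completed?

2 → 8 → 7 → 6 → 5 → 4 → 1 → 3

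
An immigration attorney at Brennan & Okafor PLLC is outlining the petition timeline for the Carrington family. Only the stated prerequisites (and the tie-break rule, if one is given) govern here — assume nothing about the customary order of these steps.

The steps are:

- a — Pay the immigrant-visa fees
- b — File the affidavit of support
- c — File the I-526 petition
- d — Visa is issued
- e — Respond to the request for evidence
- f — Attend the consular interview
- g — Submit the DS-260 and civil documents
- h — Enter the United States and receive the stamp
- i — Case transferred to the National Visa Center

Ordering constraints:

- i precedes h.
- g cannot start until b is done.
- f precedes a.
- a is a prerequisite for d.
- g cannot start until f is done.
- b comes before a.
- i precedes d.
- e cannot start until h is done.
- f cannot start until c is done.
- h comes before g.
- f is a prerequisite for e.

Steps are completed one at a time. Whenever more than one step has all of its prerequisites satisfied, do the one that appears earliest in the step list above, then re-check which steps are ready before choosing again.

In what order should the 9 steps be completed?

b → c → f → a → i → d → h → e → g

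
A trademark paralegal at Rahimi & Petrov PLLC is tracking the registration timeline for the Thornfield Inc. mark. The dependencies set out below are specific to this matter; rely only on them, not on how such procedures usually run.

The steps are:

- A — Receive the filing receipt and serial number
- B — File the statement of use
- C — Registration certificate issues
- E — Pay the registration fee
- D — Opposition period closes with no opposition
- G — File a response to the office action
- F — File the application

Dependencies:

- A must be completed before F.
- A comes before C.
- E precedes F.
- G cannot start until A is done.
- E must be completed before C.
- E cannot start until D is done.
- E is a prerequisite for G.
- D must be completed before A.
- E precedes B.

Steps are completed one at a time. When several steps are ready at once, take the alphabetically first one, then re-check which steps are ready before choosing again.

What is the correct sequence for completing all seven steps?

D → A → E → B → C → F → G

Only D has no prerequisites, so it is first.
Now A and E have their prerequisites met. A has the earlier label, so A next.
E needed D, now all done → E.
Now B, C, F and G have their prerequisites met. B has the earlier label, so B next.
Now C, F and G have their prerequisites met. C has the earlier label, so C next.
Now F and G have their prerequisites met. F has the earlier label, so F next.
G needed A and E, now all done → G.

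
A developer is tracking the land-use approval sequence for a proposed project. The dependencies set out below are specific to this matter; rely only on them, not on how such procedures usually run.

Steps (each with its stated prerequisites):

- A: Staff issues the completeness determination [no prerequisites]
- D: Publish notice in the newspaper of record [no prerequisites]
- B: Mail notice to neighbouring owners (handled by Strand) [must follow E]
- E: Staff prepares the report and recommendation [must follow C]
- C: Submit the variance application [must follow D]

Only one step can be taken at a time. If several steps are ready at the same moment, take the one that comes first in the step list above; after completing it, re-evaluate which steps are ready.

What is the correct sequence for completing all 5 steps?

Nothing is required for A and D. A is listed earlier → A first.
D is the only step now ready → D.
C is the only step now ready → C.
That leaves E as the only ready step → E.
B is the only step now ready → B.

A → D → C → E → B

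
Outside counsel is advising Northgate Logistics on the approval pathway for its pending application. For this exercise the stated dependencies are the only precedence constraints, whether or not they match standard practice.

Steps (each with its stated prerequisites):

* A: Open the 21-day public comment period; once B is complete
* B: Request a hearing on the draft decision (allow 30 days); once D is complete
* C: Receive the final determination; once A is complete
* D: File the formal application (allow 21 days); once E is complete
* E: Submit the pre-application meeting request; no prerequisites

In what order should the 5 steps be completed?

E D B A C

E is the only step with nothing outstanding, so it goes first.
Next only D has its prerequisites met → D.
B is the only step now ready → B.
A is the only step now ready → A.
C needed A, now all done → C.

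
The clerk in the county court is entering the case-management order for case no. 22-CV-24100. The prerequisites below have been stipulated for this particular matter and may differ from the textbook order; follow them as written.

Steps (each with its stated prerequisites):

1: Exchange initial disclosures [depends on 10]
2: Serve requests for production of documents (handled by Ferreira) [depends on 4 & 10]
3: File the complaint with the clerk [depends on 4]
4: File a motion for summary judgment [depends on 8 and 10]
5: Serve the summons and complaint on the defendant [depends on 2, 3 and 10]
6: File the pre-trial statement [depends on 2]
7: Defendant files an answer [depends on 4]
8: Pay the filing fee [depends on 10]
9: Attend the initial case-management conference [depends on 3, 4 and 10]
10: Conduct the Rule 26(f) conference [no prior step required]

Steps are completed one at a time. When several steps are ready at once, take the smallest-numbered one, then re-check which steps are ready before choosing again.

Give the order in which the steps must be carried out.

10, 1, 8, 4, 2, 3, 5, 6, 7, 9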